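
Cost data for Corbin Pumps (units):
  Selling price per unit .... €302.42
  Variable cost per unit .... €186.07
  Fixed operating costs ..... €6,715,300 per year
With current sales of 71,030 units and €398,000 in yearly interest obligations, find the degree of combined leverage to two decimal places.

Contribution at this volume is 71,030 × €116.35 = €8,264,340.50.
Subtracting fixed costs: EBIT = €8,264,340.50 − €6,715,300 = €1,549,040.50. Interest = €398,000.00, so EBIT − I = €1,151,040.50.
DCL = contribution ÷ (EBIT − I) = €8,264,340.50 ÷ €1,151,040.50 = 7.1799.

7.18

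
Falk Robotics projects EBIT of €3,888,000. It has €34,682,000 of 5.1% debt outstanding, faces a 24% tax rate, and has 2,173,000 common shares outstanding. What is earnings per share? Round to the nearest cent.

€0.74

Interest = €1,768,782.00, so EBT = €3,888,000 − €1,768,782.00 = €2,119,218.00.
After tax at 24%: net income = €2,119,218.00 × 0.76 = €1,610,605.68.
EPS = €1,610,605.68 ÷ 2,173,000 = €0.74.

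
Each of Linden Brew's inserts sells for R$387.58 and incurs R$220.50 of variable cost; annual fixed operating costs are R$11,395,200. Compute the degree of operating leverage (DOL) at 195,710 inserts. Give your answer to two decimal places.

Contribution at this volume is 195,710 × R$167.08 = R$32,699,226.80.
Operating income = contribution − fixed costs = R$32,699,226.80 − R$11,395,200 = R$21,304,026.80.
So DOL = total CM / EBIT = R$32,699,226.80 / R$21,304,026.80 = 1.5349.

1.53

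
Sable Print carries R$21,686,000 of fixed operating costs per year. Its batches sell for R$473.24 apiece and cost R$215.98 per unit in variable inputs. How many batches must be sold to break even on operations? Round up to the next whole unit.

84,297 batches

Unit CM = price − variable cost = R$473.24 − R$215.98 = R$257.26.
Break-even volume = fixed costs ÷ CM per unit = R$21,686,000 ÷ R$257.26 = 84,296.04, so 84,297 batches.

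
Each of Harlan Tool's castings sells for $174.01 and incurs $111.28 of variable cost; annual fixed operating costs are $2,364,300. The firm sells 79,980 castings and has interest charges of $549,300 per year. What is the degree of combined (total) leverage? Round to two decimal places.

2.39

Total contribution margin = 79,980 × $62.73 = $5,017,145.40.
Operating income = contribution − fixed costs = $5,017,145.40 − $2,364,300 = $2,652,845.40. Interest = $549,300.00, so EBIT − I = $2,103,545.40.
Degree of total leverage = total CM / (EBIT − interest) = $5,017,145.40 / $2,103,545.40 = 2.3851.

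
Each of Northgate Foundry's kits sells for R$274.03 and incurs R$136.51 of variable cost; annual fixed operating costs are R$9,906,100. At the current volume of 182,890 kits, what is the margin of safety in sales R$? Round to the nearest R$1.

Each unit contributes R$274.03 − R$136.51 = R$137.52. Break-even units = R$9,906,100 ÷ R$137.52 = 72,033.89; break-even revenue = 72,033.89 × R$274.03 = R$19,739,445.78.
Current sales = 182,890 × R$274.03 = R$50,117,346.70.
Margin of safety = R$50,117,346.70 − R$19,739,445.78 = R$30,377,901.

R$30,377,901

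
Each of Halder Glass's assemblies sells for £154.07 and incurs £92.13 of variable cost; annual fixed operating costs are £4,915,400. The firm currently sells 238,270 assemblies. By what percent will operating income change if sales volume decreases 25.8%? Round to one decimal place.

-38.7%

At 238,270 units, contribution = 238,270 × £61.94 = £14,758,443.80.
Subtracting fixed costs: EBIT = £14,758,443.80 − £4,915,400 = £9,843,043.80.
So DOL = total CM / EBIT = £14,758,443.80 / £9,843,043.80 = 1.4994.
So EBIT moves 1.4994 × (-25.8%) = -38.7%.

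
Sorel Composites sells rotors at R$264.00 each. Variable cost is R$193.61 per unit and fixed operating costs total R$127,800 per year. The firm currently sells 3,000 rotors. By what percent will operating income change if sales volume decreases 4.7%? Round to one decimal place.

Total contribution margin = 3,000 × R$70.39 = R$211,170.00.
EBIT = R$211,170.00 − R$127,800 = R$83,370.00.
Degree of operating leverage = R$211,170.00 / R$83,370.00 = 2.5329.
%ΔEBIT = DOL × %ΔSales = 2.5329 × -4.7% = -11.9%.

-11.9%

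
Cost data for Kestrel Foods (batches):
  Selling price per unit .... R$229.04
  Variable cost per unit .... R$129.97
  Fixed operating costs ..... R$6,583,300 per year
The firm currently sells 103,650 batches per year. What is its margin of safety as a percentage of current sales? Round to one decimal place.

Each unit contributes R$229.04 − R$129.97 = R$99.07. Break-even units = R$6,583,300 ÷ R$99.07 = 66,450.99; break-even revenue = 66,450.99 × R$229.04 = R$15,219,935.72.
Current sales = 103,650 × R$229.04 = R$23,739,996.00.
Margin of safety = (R$23,739,996.00 − R$15,219,935.72) ÷ R$23,739,996.00 = 35.9%.

35.9%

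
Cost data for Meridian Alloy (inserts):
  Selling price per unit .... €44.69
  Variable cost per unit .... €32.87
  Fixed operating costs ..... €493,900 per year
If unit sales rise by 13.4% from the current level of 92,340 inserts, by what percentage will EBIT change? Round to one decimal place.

+24.5%

Total contribution margin = 92,340 × €11.82 = €1,091,458.80.
Subtracting fixed costs: EBIT = €1,091,458.80 − €493,900 = €597,558.80.
So DOL = total CM / EBIT = €1,091,458.80 / €597,558.80 = 1.8265.
So EBIT moves 1.8265 × (+13.4%) = +24.5%.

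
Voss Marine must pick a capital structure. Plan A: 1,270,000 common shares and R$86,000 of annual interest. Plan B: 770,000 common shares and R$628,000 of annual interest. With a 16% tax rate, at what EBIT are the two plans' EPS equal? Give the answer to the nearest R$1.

At indifference, (EBIT − 86,000)(1 − t)/1,270,000 = (EBIT − 628,000)(1 − t)/770,000.
The (1 − t) factor cancels: (EBIT − 86,000) × 770,000 = (EBIT − 628,000) × 1,270,000.
Solving, EBIT = (628,000·1,270,000 − 86,000·770,000) / (1,270,000 − 770,000) = 731,340,000,000 / 500,000 = 1,462,680.00.

R$1,462,680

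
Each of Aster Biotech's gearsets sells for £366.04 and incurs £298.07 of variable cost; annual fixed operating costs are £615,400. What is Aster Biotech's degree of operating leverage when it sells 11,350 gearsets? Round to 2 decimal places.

Total contribution margin = 11,350 × £67.97 = £771,459.50.
Operating income = contribution − fixed costs = £771,459.50 − £615,400 = £156,059.50.
So DOL = total CM / EBIT = £771,459.50 / £156,059.50 = 4.9434.

4.94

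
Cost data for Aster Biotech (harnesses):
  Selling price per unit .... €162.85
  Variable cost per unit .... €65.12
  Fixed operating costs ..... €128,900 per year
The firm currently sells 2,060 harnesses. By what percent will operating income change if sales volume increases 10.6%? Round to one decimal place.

+29.5%

Total contribution margin = 2,060 × €97.73 = €201,323.80.
Subtracting fixed costs: EBIT = €201,323.80 − €128,900 = €72,423.80.
Degree of operating leverage = €201,323.80 / €72,423.80 = 2.7798.
Operating income changes by 2.7798 × +10.6% = +29.5%.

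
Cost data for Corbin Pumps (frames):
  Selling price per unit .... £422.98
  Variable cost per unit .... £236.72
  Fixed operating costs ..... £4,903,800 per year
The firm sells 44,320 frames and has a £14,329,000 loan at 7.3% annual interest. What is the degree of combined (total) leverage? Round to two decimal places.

3.58

Total contribution margin = 44,320 × £186.26 = £8,255,043.20.
Subtracting fixed costs: EBIT = £8,255,043.20 − £4,903,800 = £3,351,243.20. Interest = £1,046,017.00.
DOL = £8,255,043.20 ÷ £3,351,243.20 = 2.4633; DFL = £3,351,243.20 ÷ £2,305,226.20 = 1.4538.
DCL = DOL × DFL = 2.4633 × 1.4538 = 3.5811.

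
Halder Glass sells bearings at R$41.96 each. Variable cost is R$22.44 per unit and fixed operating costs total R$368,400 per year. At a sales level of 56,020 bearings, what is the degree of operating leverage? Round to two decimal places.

1.51

At 56,020 units, contribution = 56,020 × R$19.52 = R$1,093,510.40.
Operating income = contribution − fixed costs = R$1,093,510.40 − R$368,400 = R$725,110.40.
DOL = contribution ÷ EBIT = R$1,093,510.40 ÷ R$725,110.40 = 1.5081.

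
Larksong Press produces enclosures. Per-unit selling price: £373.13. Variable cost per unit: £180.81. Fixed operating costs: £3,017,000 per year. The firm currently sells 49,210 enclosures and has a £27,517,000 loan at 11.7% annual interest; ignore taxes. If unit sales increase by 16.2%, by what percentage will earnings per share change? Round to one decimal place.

+47.5%

Contribution at this volume is 49,210 × £192.32 = £9,464,067.20.
Operating income = contribution − fixed costs = £9,464,067.20 − £3,017,000 = £6,447,067.20.
Interest = £3,219,489.00, so EBIT − I = £3,227,578.20.
DCL = total CM / (EBIT − I) = £9,464,067.20 / £3,227,578.20 = 2.9323.
%ΔEPS = DCL × %ΔSales = 2.9323 × +16.2% = +47.5%.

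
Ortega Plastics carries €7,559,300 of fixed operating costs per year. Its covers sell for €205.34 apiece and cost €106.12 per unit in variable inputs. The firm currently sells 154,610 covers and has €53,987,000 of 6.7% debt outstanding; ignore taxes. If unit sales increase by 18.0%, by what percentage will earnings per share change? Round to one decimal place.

+66.3%

At 154,610 units, contribution = 154,610 × €99.22 = €15,340,404.20.
Subtracting fixed costs: EBIT = €15,340,404.20 − €7,559,300 = €7,781,104.20.
After interest of €3,617,129.00, pre-tax earnings = €4,163,975.20.
DCL = total CM / (EBIT − I) = €15,340,404.20 / €4,163,975.20 = 3.6841.
%ΔEPS = DCL × %ΔSales = 3.6841 × +18.0% = +66.3%.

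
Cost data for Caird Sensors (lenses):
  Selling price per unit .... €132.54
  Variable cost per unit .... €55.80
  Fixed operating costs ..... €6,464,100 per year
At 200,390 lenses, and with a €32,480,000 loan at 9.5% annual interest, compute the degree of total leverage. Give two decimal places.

2.64

At 200,390 units, contribution = 200,390 × €76.74 = €15,377,928.60.
EBIT = €15,377,928.60 − €6,464,100 = €8,913,828.60. Interest = €3,085,600.00.
DOL = €15,377,928.60 ÷ €8,913,828.60 = 1.7252; DFL = €8,913,828.60 ÷ €5,828,228.60 = 1.5294.
Combined leverage = 1.7252 × 1.5294 = 2.6385.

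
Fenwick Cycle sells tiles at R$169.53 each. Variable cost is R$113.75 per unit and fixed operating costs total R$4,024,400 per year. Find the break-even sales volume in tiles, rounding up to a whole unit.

Contribution margin per unit = R$169.53 − R$113.75 = R$55.78.
Break-even volume = fixed costs ÷ CM per unit = R$4,024,400 ÷ R$55.78 = 72,147.72, so 72,148 tiles.

72,148 tiles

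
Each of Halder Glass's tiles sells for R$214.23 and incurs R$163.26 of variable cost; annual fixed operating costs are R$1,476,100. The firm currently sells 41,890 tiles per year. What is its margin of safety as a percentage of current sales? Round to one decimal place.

30.9%

Contribution margin per unit = R$214.23 − R$163.26 = R$50.97. Break-even units = R$1,476,100 ÷ R$50.97 = 28,960.17; break-even revenue = 28,960.17 × R$214.23 = R$6,204,137.79.
Actual sales revenue = 41,890 × R$214.23 = R$8,974,094.70.
Margin of safety = (R$8,974,094.70 − R$6,204,137.79) ÷ R$8,974,094.70 = 30.9%.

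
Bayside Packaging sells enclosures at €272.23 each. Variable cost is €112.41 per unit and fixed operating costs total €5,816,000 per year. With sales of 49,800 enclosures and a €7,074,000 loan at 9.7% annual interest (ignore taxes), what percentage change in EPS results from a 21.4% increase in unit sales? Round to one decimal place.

At 49,800 units, contribution = 49,800 × €159.82 = €7,959,036.00.
Subtracting fixed costs: EBIT = €7,959,036.00 − €5,816,000 = €2,143,036.00.
Interest = €686,178.00, so EBIT − I = €1,456,858.00.
Degree of combined leverage = contribution ÷ (EBIT − I) = €7,959,036.00 ÷ €1,456,858.00 = 5.4632.
%ΔEPS = DCL × %ΔSales = 5.4632 × +21.4% = +116.9%.

+116.9%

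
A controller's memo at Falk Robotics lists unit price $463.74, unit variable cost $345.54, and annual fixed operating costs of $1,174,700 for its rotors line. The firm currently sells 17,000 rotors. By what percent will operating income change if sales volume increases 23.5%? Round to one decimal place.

+56.6%

Total contribution margin = 17,000 × $118.20 = $2,009,400.00.
Operating income = contribution − fixed costs = $2,009,400.00 − $1,174,700 = $834,700.00.
So DOL = total CM / EBIT = $2,009,400.00 / $834,700.00 = 2.4073.
So EBIT moves 2.4073 × (+23.5%) = +56.6%.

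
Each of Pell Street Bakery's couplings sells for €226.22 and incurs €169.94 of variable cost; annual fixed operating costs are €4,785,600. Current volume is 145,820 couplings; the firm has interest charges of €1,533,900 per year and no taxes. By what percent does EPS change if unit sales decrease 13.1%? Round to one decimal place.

Contribution at this volume is 145,820 × €56.28 = €8,206,749.60.
EBIT = €8,206,749.60 − €4,785,600 = €3,421,149.60.
Interest = €1,533,900.00, so EBIT − I = €1,887,249.60.
DCL = total CM / (EBIT − I) = €8,206,749.60 / €1,887,249.60 = 4.3485.
%ΔEPS = DCL × %ΔSales = 4.3485 × -13.1% = -57.0%.

-57.0%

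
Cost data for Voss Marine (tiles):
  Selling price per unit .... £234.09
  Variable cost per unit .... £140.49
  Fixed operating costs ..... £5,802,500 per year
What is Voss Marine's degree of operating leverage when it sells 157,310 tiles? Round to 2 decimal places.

1.65

At 157,310 units, contribution = 157,310 × £93.60 = £14,724,216.00.
EBIT = £14,724,216.00 − £5,802,500 = £8,921,716.00.
So DOL = total CM / EBIT = £14,724,216.00 / £8,921,716.00 = 1.6504.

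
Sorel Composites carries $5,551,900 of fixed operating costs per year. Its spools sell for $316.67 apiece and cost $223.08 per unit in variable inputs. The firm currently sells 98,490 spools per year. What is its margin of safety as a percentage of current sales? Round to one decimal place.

Unit CM = price − variable cost = $316.67 − $223.08 = $93.59. Break-even units = $5,551,900 ÷ $93.59 = 59,321.51; break-even revenue = 59,321.51 × $316.67 = $18,785,342.16.
Current sales = 98,490 × $316.67 = $31,188,828.30.
Margin of safety = ($31,188,828.30 − $18,785,342.16) ÷ $31,188,828.30 = 39.8%.

39.8%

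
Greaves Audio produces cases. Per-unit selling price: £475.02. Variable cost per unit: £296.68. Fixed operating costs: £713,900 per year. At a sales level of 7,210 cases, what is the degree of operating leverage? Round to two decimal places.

Total contribution margin = 7,210 × £178.34 = £1,285,831.40.
EBIT = £1,285,831.40 − £713,900 = £571,931.40.
Degree of operating leverage = £1,285,831.40 / £571,931.40 = 2.2482.

2.25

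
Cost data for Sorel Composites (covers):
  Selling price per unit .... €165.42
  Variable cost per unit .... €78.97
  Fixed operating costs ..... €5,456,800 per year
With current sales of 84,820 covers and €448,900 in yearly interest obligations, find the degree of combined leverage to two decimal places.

Total contribution margin = 84,820 × €86.45 = €7,332,689.00.
Operating income = contribution − fixed costs = €7,332,689.00 − €5,456,800 = €1,875,889.00. Interest = €448,900.00, so EBIT − I = €1,426,989.00.
DCL = contribution ÷ (EBIT − I) = €7,332,689.00 ÷ €1,426,989.00 = 5.1386.

5.14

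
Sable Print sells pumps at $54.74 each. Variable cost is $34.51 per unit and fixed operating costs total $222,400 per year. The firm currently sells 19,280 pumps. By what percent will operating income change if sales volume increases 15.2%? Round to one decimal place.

+35.4%

At 19,280 units, contribution = 19,280 × $20.23 = $390,034.40.
Subtracting fixed costs: EBIT = $390,034.40 − $222,400 = $167,634.40.
Degree of operating leverage = $390,034.40 / $167,634.40 = 2.3267.
So EBIT moves 2.3267 × (+15.2%) = +35.4%.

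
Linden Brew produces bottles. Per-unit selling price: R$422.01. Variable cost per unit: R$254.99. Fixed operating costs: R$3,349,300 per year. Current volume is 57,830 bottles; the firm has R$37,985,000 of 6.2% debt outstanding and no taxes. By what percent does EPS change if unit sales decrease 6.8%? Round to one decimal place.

At 57,830 units, contribution = 57,830 × R$167.02 = R$9,658,766.60.
EBIT = R$9,658,766.60 − R$3,349,300 = R$6,309,466.60.
After interest of R$2,355,070.00, pre-tax earnings = R$3,954,396.60.
DCL = total CM / (EBIT − I) = R$9,658,766.60 / R$3,954,396.60 = 2.4425.
EPS therefore changes by 2.4425 × (-6.8%) = -16.6%.

-16.6%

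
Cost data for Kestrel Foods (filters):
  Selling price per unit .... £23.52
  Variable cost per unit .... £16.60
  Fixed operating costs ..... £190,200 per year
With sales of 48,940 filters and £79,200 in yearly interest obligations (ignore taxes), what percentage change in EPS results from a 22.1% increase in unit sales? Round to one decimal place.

+108.1%

At 48,940 units, contribution = 48,940 × £6.92 = £338,664.80.
Operating income = contribution − fixed costs = £338,664.80 − £190,200 = £148,464.80.
Interest = £79,200.00, so EBIT − I = £69,264.80.
Degree of combined leverage = contribution ÷ (EBIT − I) = £338,664.80 ÷ £69,264.80 = 4.8894.
%ΔEPS = DCL × %ΔSales = 4.8894 × +22.1% = +108.1%.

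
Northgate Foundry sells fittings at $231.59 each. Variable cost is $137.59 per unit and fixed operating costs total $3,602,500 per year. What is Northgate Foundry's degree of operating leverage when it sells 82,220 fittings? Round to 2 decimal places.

Total contribution margin = 82,220 × $94.00 = $7,728,680.00.
Operating income = contribution − fixed costs = $7,728,680.00 − $3,602,500 = $4,126,180.00.
Degree of operating leverage = $7,728,680.00 / $4,126,180.00 = 1.8731.

1.87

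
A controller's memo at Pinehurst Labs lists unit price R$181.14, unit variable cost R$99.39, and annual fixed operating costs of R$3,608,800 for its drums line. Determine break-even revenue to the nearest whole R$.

R$7,996,306

CM per unit = R$181.14 − R$99.39 = R$81.75; CM ratio = R$81.75 / R$181.14 = 0.4513.
Break-even revenue = fixed costs × price ÷ CM = R$3,608,800 × R$181.14 ÷ R$81.75 = R$7,996,306.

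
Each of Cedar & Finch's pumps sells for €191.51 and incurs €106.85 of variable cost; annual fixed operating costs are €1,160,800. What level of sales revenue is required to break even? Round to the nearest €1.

CM per unit = €191.51 − €106.85 = €84.66; CM ratio = €84.66 / €191.51 = 0.4421.
Break-even revenue = fixed costs × price ÷ CM = €1,160,800 × €191.51 ÷ €84.66 = €2,625,854.

€2,625,854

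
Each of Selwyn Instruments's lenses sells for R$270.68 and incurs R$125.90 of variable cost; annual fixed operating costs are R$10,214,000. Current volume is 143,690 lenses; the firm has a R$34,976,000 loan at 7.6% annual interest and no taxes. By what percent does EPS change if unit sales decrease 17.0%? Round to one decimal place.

Total contribution margin = 143,690 × R$144.78 = R$20,803,438.20.
Subtracting fixed costs: EBIT = R$20,803,438.20 − R$10,214,000 = R$10,589,438.20.
After interest of R$2,658,176.00, pre-tax earnings = R$7,931,262.20.
Degree of combined leverage = contribution ÷ (EBIT − I) = R$20,803,438.20 ÷ R$7,931,262.20 = 2.6230.
%ΔEPS = DCL × %ΔSales = 2.6230 × -17.0% = -44.6%.

-44.6%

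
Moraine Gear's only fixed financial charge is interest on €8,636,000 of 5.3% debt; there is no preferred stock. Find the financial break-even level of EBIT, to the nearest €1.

€457,708

Annual interest = 5.3% × €8,636,000 = €457,708.00.
Without preferred stock the financial break-even is simply EBIT = interest = €457,708.00.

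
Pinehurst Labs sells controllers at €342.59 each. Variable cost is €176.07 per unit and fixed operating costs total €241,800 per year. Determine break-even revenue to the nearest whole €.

Contribution margin per unit = €342.59 − €176.07 = €166.52, a CM ratio of €166.52 ÷ €342.59 = 0.4861.
Break-even revenue = fixed costs × price ÷ CM = €241,800 × €342.59 ÷ €166.52 = €497,467.

€497,467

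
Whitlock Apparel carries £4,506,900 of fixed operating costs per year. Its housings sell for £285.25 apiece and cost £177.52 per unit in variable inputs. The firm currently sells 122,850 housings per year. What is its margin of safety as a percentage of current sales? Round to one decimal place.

65.9%

Each unit contributes £285.25 − £177.52 = £107.73. Break-even units = £4,506,900 ÷ £107.73 = 41,835.14; break-even revenue = 41,835.14 × £285.25 = £11,933,474.66.
Actual sales revenue = 122,850 × £285.25 = £35,042,962.50.
Margin of safety = (£35,042,962.50 − £11,933,474.66) ÷ £35,042,962.50 = 65.9%.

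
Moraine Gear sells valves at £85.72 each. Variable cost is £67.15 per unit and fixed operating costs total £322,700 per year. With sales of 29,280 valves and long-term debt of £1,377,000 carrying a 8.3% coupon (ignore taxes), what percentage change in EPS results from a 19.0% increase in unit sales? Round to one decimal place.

Total contribution margin = 29,280 × £18.57 = £543,729.60.
Subtracting fixed costs: EBIT = £543,729.60 − £322,700 = £221,029.60.
After interest of £114,291.00, pre-tax earnings = £106,738.60.
DCL = total CM / (EBIT − I) = £543,729.60 / £106,738.60 = 5.0940.
EPS therefore changes by 5.0940 × (+19.0%) = +96.8%.

+96.8%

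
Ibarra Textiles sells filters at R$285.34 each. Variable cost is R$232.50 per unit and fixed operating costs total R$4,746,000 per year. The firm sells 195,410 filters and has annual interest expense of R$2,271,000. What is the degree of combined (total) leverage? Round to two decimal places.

Total contribution margin = 195,410 × R$52.84 = R$10,325,464.40.
Operating income = contribution − fixed costs = R$10,325,464.40 − R$4,746,000 = R$5,579,464.40. Interest = R$2,271,000.00, so EBIT − I = R$3,308,464.40.
Degree of total leverage = total CM / (EBIT − interest) = R$10,325,464.40 / R$3,308,464.40 = 3.1209.

3.12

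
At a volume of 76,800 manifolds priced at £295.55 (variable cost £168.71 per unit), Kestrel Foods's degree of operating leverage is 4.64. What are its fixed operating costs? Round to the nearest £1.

£7,641,891

Total contribution margin = 76,800 × £126.84 = £9,741,312.00.
Since DOL = CM ÷ EBIT, EBIT = £9,741,312.00 ÷ 4.64 = £2,099,420.69.
And FC = contribution − EBIT = £9,741,312.00 − £2,099,420.69 = £7,641,891.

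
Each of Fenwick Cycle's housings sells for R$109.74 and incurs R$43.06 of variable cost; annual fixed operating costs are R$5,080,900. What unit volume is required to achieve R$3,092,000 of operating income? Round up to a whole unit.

Each unit contributes R$109.74 − R$43.06 = R$66.68.
Need Q such that Q × R$66.68 − R$5,080,900 = R$3,092,000, i.e. Q = R$8,172,900 / R$66.68 = 122,568.99 → 122,569.

122,569 housings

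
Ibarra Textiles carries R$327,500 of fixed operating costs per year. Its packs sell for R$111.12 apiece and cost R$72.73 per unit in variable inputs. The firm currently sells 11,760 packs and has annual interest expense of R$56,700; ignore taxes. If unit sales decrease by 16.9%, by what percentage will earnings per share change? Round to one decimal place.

At 11,760 units, contribution = 11,760 × R$38.39 = R$451,466.40.
Operating income = contribution − fixed costs = R$451,466.40 − R$327,500 = R$123,966.40.
Interest = R$56,700.00, so EBIT − I = R$67,266.40.
DCL = total CM / (EBIT − I) = R$451,466.40 / R$67,266.40 = 6.7116.
EPS therefore changes by 6.7116 × (-16.9%) = -113.4%.

-113.4%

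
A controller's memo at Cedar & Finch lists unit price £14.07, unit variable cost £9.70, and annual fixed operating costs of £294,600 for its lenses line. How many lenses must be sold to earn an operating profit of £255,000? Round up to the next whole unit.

125,767 lenses

Each unit contributes £14.07 − £9.70 = £4.37.
Units = (FC + target) / CM = (£294,600 + £255,000) / £4.37 = 125,766.59, so 125,767 lenses.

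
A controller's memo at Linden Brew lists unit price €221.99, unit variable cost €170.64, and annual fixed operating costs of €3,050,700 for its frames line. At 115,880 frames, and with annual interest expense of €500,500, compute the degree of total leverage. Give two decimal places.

2.48

Contribution at this volume is 115,880 × €51.35 = €5,950,438.00.
Subtracting fixed costs: EBIT = €5,950,438.00 − €3,050,700 = €2,899,738.00. Interest = €500,500.00.
DOL = €5,950,438.00 ÷ €2,899,738.00 = 2.0521; DFL = €2,899,738.00 ÷ €2,399,238.00 = 1.2086.
Combined leverage = 2.0521 × 1.2086 = 2.4802.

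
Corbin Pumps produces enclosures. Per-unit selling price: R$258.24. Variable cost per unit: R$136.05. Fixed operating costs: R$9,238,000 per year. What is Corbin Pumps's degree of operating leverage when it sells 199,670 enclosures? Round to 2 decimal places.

1.61

Total contribution margin = 199,670 × R$122.19 = R$24,397,677.30.
Subtracting fixed costs: EBIT = R$24,397,677.30 − R$9,238,000 = R$15,159,677.30.
So DOL = total CM / EBIT = R$24,397,677.30 / R$15,159,677.30 = 1.6094.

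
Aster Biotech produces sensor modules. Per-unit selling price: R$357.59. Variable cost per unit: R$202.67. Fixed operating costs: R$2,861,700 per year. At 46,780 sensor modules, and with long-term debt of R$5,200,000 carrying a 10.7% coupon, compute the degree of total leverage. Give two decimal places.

Contribution at this volume is 46,780 × R$154.92 = R$7,247,157.60.
Operating income = contribution − fixed costs = R$7,247,157.60 − R$2,861,700 = R$4,385,457.60. Interest = R$556,400.00, so EBIT − I = R$3,829,057.60.
DCL = contribution ÷ (EBIT − I) = R$7,247,157.60 ÷ R$3,829,057.60 = 1.8927.

1.89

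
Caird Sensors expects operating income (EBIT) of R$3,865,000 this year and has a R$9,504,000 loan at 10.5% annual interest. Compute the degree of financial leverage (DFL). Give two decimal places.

1.35

Annual interest charges come to R$997,920.00.
DFL = EBIT ÷ (EBIT − I) = R$3,865,000 ÷ (R$3,865,000 − R$997,920.00) = R$3,865,000 ÷ R$2,867,080.00 = 1.3481.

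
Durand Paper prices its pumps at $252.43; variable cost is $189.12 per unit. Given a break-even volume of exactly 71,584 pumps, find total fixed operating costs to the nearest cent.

$4,531,983.04

Contribution margin per unit = $252.43 − $189.12 = $63.31.
Fixed costs = break-even units × CM = 71,584 × $63.31 = $4,531,983.04.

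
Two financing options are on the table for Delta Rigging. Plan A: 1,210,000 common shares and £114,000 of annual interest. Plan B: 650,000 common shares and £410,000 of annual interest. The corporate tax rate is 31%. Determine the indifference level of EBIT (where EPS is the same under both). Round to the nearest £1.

£753,571

Set EPS_A = EPS_B: (EBIT − £114,000)(1 − 0.31) ÷ 1,210,000 = (EBIT − £410,000)(1 − 0.31) ÷ 650,000.
The (1 − t) factor cancels: (EBIT − 114,000) × 650,000 = (EBIT − 410,000) × 1,210,000.
EBIT × (1,210,000 − 650,000) = 410,000 × 1,210,000 − 114,000 × 650,000 = 422,000,000,000, so EBIT = 422,000,000,000 ÷ 560,000 = 753,571.43.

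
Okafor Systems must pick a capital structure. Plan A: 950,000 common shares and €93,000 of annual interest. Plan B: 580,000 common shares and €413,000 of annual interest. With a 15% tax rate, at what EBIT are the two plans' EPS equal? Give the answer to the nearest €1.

€914,622

At indifference, (EBIT − 93,000)(1 − t)/950,000 = (EBIT − 413,000)(1 − t)/580,000.
The (1 − t) factor cancels: (EBIT − 93,000) × 580,000 = (EBIT − 413,000) × 950,000.
Solving, EBIT = (413,000·950,000 − 93,000·580,000) / (950,000 − 580,000) = 338,410,000,000 / 370,000 = 914,621.62.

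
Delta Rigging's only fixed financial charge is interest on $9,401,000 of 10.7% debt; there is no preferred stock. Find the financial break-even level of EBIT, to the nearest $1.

Annual interest = 10.7% × $9,401,000 = $1,005,907.00.
With no preferred dividends, EPS = 0 when EBIT exactly covers interest, so the financial break-even EBIT is $1,005,907.00.

$1,005,907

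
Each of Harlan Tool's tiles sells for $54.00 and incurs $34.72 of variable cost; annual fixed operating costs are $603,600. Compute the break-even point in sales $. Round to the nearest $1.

Contribution margin per unit = $54.00 − $34.72 = $19.28, a CM ratio of $19.28 ÷ $54.00 = 0.3570.
Break-even revenue = fixed costs × price ÷ CM = $603,600 × $54.00 ÷ $19.28 = $1,690,581.

$1,690,581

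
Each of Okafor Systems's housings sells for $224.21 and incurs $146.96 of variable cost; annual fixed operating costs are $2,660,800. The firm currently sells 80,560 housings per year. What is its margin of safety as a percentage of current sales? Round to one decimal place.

57.2%

Unit CM = price − variable cost = $224.21 − $146.96 = $77.25. Break-even units = $2,660,800 ÷ $77.25 = 34,444.01; break-even revenue = 34,444.01 × $224.21 = $7,722,692.14.
Current sales = 80,560 × $224.21 = $18,062,357.60.
Margin of safety = ($18,062,357.60 − $7,722,692.14) ÷ $18,062,357.60 = 57.2%.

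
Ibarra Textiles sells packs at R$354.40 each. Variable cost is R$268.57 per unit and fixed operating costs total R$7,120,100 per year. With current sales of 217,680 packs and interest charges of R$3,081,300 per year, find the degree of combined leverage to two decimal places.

2.20

Total contribution margin = 217,680 × R$85.83 = R$18,683,474.40.
Subtracting fixed costs: EBIT = R$18,683,474.40 − R$7,120,100 = R$11,563,374.40. Interest = R$3,081,300.00, so EBIT − I = R$8,482,074.40.
Degree of total leverage = total CM / (EBIT − interest) = R$18,683,474.40 / R$8,482,074.40 = 2.2027.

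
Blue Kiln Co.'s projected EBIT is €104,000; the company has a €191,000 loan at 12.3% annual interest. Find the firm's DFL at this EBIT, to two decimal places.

Interest = €23,493.00.
DFL = EBIT ÷ (EBIT − I) = €104,000 ÷ (€104,000 − €23,493.00) = €104,000 ÷ €80,507.00 = 1.2918.

1.29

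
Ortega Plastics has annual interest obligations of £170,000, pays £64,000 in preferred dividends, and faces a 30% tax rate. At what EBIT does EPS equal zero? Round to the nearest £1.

Grossing the preferred dividend up to pre-tax terms: £64,000 / (1 − 0.30) = £91,428.57.
EPS = 0 when EBIT covers interest plus the pre-tax preferred burden: £170,000 + £91,428.57 = £261,428.57.

£261,429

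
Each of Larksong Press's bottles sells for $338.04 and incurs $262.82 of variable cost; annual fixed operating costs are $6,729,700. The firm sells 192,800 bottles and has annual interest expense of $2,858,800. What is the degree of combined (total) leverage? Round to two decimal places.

2.95

At 192,800 units, contribution = 192,800 × $75.22 = $14,502,416.00.
Subtracting fixed costs: EBIT = $14,502,416.00 − $6,729,700 = $7,772,716.00. Interest = $2,858,800.00, so EBIT − I = $4,913,916.00.
Degree of total leverage = total CM / (EBIT − interest) = $14,502,416.00 / $4,913,916.00 = 2.9513.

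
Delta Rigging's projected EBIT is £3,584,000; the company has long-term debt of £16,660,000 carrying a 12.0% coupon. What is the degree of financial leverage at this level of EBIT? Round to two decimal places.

Annual interest charges come to £1,999,200.00.
DFL = EBIT ÷ (EBIT − I) = £3,584,000 ÷ (£3,584,000 − £1,999,200.00) = £3,584,000 ÷ £1,584,800.00 = 2.2615.

2.26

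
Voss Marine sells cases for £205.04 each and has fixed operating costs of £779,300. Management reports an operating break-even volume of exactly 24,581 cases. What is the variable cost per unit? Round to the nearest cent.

£173.34

At break-even, FC = Q × (P − VC), so P − VC = £779,300 ÷ 24,581 = £31.7033.
Variable cost per unit = £205.04 − £31.7033 = £173.34.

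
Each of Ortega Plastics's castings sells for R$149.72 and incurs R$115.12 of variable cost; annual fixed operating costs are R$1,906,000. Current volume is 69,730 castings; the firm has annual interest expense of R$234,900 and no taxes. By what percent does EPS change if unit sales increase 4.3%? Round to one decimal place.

+38.2%

At 69,730 units, contribution = 69,730 × R$34.60 = R$2,412,658.00.
Subtracting fixed costs: EBIT = R$2,412,658.00 − R$1,906,000 = R$506,658.00.
Interest = R$234,900.00, so EBIT − I = R$271,758.00.
Degree of combined leverage = contribution ÷ (EBIT − I) = R$2,412,658.00 ÷ R$271,758.00 = 8.8780.
EPS therefore changes by 8.8780 × (+4.3%) = +38.2%.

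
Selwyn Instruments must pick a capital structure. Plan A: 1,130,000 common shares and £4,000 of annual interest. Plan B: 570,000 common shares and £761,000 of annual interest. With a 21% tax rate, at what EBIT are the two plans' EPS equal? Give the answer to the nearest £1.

£1,531,518

Set EPS_A = EPS_B: (EBIT − £4,000)(1 − 0.21) ÷ 1,130,000 = (EBIT − £761,000)(1 − 0.21) ÷ 570,000.
The (1 − t) factor cancels: (EBIT − 4,000) × 570,000 = (EBIT − 761,000) × 1,130,000.
EBIT × (1,130,000 − 570,000) = 761,000 × 1,130,000 − 4,000 × 570,000 = 857,650,000,000, so EBIT = 857,650,000,000 ÷ 560,000 = 1,531,517.86.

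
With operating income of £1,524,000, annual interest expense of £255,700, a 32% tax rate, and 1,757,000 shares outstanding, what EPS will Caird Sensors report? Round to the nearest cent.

£0.49

Pre-tax income = £1,524,000 − £255,700.00 = £1,268,300.00.
After tax at 32%: net income = £1,268,300.00 × 0.68 = £862,444.00.
EPS = £862,444.00 ÷ 1,757,000 = £0.49.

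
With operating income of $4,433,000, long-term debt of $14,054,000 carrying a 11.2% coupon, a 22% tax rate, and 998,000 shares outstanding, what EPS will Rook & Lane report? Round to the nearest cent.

$2.23

Pre-tax income = $4,433,000 − $1,574,048.00 = $2,858,952.00.
After tax at 22%: net income = $2,858,952.00 × 0.78 = $2,229,982.56.
EPS = $2,229,982.56 ÷ 998,000 = $2.23.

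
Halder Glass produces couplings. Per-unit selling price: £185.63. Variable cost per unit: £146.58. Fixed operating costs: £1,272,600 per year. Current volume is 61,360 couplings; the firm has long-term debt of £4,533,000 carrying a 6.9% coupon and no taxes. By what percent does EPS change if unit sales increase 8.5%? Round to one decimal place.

+25.1%

Total contribution margin = 61,360 × £39.05 = £2,396,108.00.
EBIT = £2,396,108.00 − £1,272,600 = £1,123,508.00.
After interest of £312,777.00, pre-tax earnings = £810,731.00.
Degree of combined leverage = contribution ÷ (EBIT − I) = £2,396,108.00 ÷ £810,731.00 = 2.9555.
%ΔEPS = DCL × %ΔSales = 2.9555 × +8.5% = +25.1%.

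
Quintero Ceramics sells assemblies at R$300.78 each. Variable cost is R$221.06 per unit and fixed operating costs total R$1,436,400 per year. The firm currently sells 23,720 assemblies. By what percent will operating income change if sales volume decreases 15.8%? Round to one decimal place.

-65.7%

At 23,720 units, contribution = 23,720 × R$79.72 = R$1,890,958.40.
Operating income = contribution − fixed costs = R$1,890,958.40 − R$1,436,400 = R$454,558.40.
So DOL = total CM / EBIT = R$1,890,958.40 / R$454,558.40 = 4.1600.
Operating income changes by 4.1600 × -15.8% = -65.7%.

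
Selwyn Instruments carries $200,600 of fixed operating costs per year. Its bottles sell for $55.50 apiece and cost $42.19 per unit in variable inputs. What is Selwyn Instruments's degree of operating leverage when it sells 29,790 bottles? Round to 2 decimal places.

2.02

Total contribution margin = 29,790 × $13.31 = $396,504.90.
Subtracting fixed costs: EBIT = $396,504.90 − $200,600 = $195,904.90.
DOL = contribution ÷ EBIT = $396,504.90 ÷ $195,904.90 = 2.0240.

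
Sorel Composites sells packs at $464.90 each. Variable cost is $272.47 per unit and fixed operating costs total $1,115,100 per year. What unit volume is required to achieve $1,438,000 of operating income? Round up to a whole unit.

Each unit contributes $464.90 − $272.47 = $192.43.
Required volume = (fixed costs + target profit) ÷ CM = ($1,115,100 + $1,438,000) ÷ $192.43 = 13,267.68, so 13,268 packs.

13,268 packs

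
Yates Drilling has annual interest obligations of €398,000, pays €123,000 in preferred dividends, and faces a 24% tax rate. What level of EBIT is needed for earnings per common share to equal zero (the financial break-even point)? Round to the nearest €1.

Grossing the preferred dividend up to pre-tax terms: €123,000 / (1 − 0.24) = €161,842.11.
EPS = 0 when EBIT covers interest plus the pre-tax preferred burden: €398,000 + €161,842.11 = €559,842.11.

€559,842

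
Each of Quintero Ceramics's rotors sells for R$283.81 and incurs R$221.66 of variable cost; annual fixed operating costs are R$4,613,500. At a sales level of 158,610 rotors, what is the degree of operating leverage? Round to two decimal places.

1.88

Total contribution margin = 158,610 × R$62.15 = R$9,857,611.50.
Operating income = contribution − fixed costs = R$9,857,611.50 − R$4,613,500 = R$5,244,111.50.
Degree of operating leverage = R$9,857,611.50 / R$5,244,111.50 = 1.8797.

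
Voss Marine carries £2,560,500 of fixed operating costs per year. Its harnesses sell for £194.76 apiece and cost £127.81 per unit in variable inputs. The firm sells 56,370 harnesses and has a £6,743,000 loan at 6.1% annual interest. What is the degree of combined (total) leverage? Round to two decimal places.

At 56,370 units, contribution = 56,370 × £66.95 = £3,773,971.50.
EBIT = £3,773,971.50 − £2,560,500 = £1,213,471.50. Interest = £411,323.00, so EBIT − I = £802,148.50.
DCL = contribution ÷ (EBIT − I) = £3,773,971.50 ÷ £802,148.50 = 4.7048.

4.70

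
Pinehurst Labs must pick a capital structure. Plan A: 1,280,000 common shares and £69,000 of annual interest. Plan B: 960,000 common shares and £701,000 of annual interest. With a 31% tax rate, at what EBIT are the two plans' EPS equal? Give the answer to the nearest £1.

£2,597,000

At indifference, (EBIT − 69,000)(1 − t)/1,280,000 = (EBIT − 701,000)(1 − t)/960,000.
The (1 − t) factor cancels: (EBIT − 69,000) × 960,000 = (EBIT − 701,000) × 1,280,000.
Solving, EBIT = (701,000·1,280,000 − 69,000·960,000) / (1,280,000 − 960,000) = 831,040,000,000 / 320,000 = 2,597,000.00.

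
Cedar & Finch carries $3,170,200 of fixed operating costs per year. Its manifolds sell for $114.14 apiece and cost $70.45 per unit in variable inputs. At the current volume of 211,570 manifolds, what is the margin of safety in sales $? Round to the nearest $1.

$15,866,461

Contribution margin per unit = $114.14 − $70.45 = $43.69. Break-even units = $3,170,200 ÷ $43.69 = 72,561.23; break-even revenue = 72,561.23 × $114.14 = $8,282,138.43.
Actual sales revenue = 211,570 × $114.14 = $24,148,599.80.
Margin of safety = $24,148,599.80 − $8,282,138.43 = $15,866,461.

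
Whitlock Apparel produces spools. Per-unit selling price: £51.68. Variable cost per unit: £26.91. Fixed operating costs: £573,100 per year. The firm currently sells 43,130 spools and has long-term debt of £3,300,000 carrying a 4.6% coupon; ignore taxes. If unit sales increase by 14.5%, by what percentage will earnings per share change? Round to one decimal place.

+45.1%

Total contribution margin = 43,130 × £24.77 = £1,068,330.10.
Subtracting fixed costs: EBIT = £1,068,330.10 − £573,100 = £495,230.10.
Interest = £151,800.00, so EBIT − I = £343,430.10.
DCL = total CM / (EBIT − I) = £1,068,330.10 / £343,430.10 = 3.1108.
EPS therefore changes by 3.1108 × (+14.5%) = +45.1%.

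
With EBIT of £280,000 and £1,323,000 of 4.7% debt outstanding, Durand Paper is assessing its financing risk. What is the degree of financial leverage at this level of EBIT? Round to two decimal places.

Annual interest charges come to £62,181.00.
DFL = EBIT ÷ (EBIT − I) = £280,000 ÷ (£280,000 − £62,181.00) = £280,000 ÷ £217,819.00 = 1.2855.

1.29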